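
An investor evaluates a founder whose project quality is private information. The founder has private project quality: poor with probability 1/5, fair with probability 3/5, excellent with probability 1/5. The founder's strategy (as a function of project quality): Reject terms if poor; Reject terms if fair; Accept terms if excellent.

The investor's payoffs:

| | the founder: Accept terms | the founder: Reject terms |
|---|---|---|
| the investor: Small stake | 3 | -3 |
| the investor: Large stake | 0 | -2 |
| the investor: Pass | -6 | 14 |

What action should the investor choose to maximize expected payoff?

Pass

E[Small stake] = 1/5·(-3) + 3/5·(-3) + 1/5·(3) = -9/5
E[Large stake] = 1/5·(-2) + 3/5·(-2) + 1/5·(0) = -8/5
E[Pass] = 1/5·(14) + 3/5·(14) + 1/5·(-6) = 10
Best response: Pass (10 is the largest).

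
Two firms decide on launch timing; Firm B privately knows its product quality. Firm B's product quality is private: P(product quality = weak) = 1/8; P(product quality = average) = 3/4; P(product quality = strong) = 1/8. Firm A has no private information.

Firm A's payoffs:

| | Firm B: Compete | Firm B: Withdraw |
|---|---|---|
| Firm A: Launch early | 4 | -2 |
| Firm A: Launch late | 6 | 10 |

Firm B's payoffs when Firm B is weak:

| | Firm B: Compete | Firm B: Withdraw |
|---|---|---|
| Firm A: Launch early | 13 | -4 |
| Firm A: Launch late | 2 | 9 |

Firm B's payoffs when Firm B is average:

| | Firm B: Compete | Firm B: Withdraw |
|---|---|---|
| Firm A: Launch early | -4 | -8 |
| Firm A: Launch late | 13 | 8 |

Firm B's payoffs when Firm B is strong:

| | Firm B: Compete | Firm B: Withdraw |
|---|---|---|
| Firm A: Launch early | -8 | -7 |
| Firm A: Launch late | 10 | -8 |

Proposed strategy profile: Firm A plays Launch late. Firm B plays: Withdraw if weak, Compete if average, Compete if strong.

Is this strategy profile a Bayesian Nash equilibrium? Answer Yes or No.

A profile is a BNE iff every type of every player is best-responding given beliefs about the other side.
Firm A plays Launch late: E[Launch late] = 1/8·(10) + 3/4·(6) + 1/8·(6) = 13/2; E[Launch early] = 13/4. Best-responding. ✓
Firm B (product quality weak), facing Launch late: Compete gives 2, Withdraw gives 9. Proposed Withdraw is best. ✓
Firm B (product quality average), facing Launch late: Compete gives 13, Withdraw gives 8. Proposed Compete is best. ✓
Firm B (product quality strong), facing Launch late: Compete gives 10, Withdraw gives -8. Proposed Compete is best. ✓

Yes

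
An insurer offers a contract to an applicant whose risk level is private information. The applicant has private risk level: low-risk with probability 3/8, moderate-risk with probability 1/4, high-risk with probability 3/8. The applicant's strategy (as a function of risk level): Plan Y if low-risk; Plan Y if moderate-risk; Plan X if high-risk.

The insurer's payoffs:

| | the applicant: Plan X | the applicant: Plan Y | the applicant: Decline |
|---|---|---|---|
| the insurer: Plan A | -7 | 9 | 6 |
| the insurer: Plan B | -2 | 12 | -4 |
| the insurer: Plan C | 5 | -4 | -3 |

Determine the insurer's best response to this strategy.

Plan B

E[Plan A] = 3/8·(9) + 1/4·(9) + 3/8·(-7) = 3
E[Plan B] = 3/8·(12) + 1/4·(12) + 3/8·(-2) = 27/4
E[Plan C] = 3/8·(-4) + 1/4·(-4) + 3/8·(5) = -5/8
Best response: Plan B (27/4 is the largest).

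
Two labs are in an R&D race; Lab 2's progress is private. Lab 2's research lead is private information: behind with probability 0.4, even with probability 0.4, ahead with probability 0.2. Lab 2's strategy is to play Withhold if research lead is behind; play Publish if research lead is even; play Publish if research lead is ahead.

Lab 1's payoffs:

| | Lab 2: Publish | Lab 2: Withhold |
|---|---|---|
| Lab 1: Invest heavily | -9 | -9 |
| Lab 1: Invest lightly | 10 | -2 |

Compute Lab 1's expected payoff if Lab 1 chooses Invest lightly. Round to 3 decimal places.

E[Invest lightly] = 0.4·(-2) + 0.4·10 + 0.2·10 = (-0.8) + 4 + 2 = 5.2

5.200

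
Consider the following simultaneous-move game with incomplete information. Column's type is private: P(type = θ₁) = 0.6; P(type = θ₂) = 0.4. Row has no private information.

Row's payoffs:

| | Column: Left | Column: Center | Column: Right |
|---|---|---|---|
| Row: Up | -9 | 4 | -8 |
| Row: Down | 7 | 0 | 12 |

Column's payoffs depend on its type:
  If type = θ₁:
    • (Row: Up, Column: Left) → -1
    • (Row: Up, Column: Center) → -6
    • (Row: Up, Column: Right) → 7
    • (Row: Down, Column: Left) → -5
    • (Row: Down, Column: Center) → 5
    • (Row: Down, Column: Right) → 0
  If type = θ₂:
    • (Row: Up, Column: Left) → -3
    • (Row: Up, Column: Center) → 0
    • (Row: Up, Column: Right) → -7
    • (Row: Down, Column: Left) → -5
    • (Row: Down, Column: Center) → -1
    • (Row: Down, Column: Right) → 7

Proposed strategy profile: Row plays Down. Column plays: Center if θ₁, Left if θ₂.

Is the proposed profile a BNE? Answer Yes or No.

No

Row plays Down: E[Down] = 0.6·(0) + 0.4·(7) = 2.8; E[Up] = -1.2. Best-responding. ✓
Column (type θ₁), facing Down: Left gives -5, Center gives 5, Right gives 0. Proposed Center is best. ✓
Column (type θ₂), facing Down: Left gives -5, Center gives -1, Right gives 7. Proposed Left is not best — profitable deviation exists. ✗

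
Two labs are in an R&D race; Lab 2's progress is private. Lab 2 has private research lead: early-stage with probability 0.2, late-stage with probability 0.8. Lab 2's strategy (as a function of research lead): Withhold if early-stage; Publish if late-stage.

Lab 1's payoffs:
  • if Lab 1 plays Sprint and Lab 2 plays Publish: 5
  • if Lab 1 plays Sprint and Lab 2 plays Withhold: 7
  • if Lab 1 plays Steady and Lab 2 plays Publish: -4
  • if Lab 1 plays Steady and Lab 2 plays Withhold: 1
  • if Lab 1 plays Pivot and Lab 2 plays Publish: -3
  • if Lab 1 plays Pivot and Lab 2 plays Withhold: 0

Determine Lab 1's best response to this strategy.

Sprint

E[Sprint] = 0.2·(7) + 0.8·(5) = 5.4
E[Steady] = 0.2·(1) + 0.8·(-4) = -3
E[Pivot] = 0.2·(0) + 0.8·(-3) = -2.4
Best response: Sprint (5.4 is the largest).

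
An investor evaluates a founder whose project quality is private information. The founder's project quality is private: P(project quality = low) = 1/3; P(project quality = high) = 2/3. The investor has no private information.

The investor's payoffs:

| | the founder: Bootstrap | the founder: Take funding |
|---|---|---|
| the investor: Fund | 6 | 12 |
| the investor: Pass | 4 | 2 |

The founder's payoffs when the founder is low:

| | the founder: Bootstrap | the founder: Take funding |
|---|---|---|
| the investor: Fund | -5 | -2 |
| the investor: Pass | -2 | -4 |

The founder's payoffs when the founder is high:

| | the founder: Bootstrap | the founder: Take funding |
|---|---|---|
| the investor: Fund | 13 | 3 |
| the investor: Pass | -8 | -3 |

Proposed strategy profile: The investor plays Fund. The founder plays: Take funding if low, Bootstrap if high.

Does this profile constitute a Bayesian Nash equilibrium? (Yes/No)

Yes

The investor plays Fund: E[Fund] = 1/3·(12) + 2/3·(6) = 8; E[Pass] = 10/3. Best-responding. ✓
The founder (project quality low), facing Fund: Bootstrap gives -5, Take funding gives -2. Proposed Take funding is best. ✓
The founder (project quality high), facing Fund: Bootstrap gives 13, Take funding gives 3. Proposed Bootstrap is best. ✓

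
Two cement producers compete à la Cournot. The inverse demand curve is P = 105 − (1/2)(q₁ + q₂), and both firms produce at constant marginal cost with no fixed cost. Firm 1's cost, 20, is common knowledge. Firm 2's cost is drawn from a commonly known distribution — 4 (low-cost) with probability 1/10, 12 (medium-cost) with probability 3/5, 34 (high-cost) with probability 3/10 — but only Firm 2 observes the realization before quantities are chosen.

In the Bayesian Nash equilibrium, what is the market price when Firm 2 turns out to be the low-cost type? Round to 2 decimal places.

40.70

Type-c best response for Firm 2: q₂(c) = (105 − c) − q₁/2.
Firm 1 maximizes expected profit; its first-order condition is 105 − q₁ − (1/2)E[q₂] − 20 = 0.
Substituting E[q₂] and solving: E[c₂] = 17.8, so q₁ = (105 − 2·20 + 17.8)/(3/2) = 55.2.
q₂(low-cost) = 73.4, so P = 105 − (1/2)·(55.2 + 73.4) = 40.7.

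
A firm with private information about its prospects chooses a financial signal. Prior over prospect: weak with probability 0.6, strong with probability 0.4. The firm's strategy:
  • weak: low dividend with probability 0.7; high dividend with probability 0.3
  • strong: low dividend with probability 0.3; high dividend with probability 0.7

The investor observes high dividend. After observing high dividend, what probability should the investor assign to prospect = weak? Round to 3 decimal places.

P(high dividend) = 0.6·0.3 + 0.4·0.7 = 0.46
P(weak | high dividend) = (0.6·0.3) / 0.46 = 0.18 / 0.46 = 0.391304

0.391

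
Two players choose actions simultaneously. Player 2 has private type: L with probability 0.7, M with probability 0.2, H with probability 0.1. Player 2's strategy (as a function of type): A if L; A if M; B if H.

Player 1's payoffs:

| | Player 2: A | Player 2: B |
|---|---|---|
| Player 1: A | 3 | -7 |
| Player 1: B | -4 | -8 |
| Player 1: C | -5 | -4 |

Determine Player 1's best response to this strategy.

A

E[A] = 0.7·(3) + 0.2·(3) + 0.1·(-7) = 2
E[B] = 0.7·(-4) + 0.2·(-4) + 0.1·(-8) = -4.4
E[C] = 0.7·(-5) + 0.2·(-5) + 0.1·(-4) = -4.9
Best response: A (2 is the largest).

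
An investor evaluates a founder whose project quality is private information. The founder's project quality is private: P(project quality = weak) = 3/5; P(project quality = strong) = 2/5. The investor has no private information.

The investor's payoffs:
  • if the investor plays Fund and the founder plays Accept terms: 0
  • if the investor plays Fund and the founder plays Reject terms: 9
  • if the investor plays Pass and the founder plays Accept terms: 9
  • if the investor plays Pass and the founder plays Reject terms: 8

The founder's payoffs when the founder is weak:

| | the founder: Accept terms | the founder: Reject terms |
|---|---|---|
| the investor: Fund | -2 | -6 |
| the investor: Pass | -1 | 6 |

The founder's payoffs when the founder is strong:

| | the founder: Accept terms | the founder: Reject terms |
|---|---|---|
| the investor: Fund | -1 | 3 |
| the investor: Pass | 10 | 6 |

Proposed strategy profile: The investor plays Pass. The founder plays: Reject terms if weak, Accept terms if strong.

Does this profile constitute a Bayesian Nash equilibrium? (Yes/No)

Yes

The investor plays Pass: E[Pass] = 3/5·(8) + 2/5·(9) = 42/5; E[Fund] = 27/5. Best-responding. ✓
The founder (project quality weak), facing Pass: Accept terms gives -1, Reject terms gives 6. Proposed Reject terms is best. ✓
The founder (project quality strong), facing Pass: Accept terms gives 10, Reject terms gives 6. Proposed Accept terms is best. ✓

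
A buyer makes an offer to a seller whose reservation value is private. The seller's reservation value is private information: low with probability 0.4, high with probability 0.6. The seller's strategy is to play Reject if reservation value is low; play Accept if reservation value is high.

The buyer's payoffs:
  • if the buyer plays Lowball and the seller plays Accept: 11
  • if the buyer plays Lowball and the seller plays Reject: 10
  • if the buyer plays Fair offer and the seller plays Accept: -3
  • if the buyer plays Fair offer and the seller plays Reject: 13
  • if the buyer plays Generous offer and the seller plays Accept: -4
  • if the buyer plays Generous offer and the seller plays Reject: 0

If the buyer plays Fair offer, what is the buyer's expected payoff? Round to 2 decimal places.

3.40

Take the expectation over the seller's reservation value, weighting each type's action by its prior probability.
E[Fair offer] = 0.4·13 + 0.6·(-3) = 5.2 + (-1.8) = 3.4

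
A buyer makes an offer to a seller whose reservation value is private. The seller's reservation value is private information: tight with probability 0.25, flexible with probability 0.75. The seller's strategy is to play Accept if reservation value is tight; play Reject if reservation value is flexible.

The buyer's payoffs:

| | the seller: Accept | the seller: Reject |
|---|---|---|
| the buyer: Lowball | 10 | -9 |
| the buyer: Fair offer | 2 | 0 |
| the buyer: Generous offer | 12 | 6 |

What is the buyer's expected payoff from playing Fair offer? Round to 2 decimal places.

0.50

Take the expectation over the seller's reservation value, weighting each type's action by its prior probability.
E[Fair offer] = 0.25·2 + 0.75·0 = 0.5 + 0 = 0.5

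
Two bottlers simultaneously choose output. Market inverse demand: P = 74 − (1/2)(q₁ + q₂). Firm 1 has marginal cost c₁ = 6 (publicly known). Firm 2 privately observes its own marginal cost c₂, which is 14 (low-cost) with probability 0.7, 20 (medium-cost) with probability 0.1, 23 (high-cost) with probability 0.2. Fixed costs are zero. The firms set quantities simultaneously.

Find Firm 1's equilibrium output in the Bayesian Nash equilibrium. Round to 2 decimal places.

Type-c best response for Firm 2: q₂(c) = (74 − c) − q₁/2.
Firm 1 maximizes expected profit; its first-order condition is 74 − q₁ − (1/2)E[q₂] − 6 = 0.
Substituting E[q₂] and solving: E[c₂] = 16.4, so q₁ = (74 − 2·6 + 16.4)/(3/2) = 52.2667.

52.27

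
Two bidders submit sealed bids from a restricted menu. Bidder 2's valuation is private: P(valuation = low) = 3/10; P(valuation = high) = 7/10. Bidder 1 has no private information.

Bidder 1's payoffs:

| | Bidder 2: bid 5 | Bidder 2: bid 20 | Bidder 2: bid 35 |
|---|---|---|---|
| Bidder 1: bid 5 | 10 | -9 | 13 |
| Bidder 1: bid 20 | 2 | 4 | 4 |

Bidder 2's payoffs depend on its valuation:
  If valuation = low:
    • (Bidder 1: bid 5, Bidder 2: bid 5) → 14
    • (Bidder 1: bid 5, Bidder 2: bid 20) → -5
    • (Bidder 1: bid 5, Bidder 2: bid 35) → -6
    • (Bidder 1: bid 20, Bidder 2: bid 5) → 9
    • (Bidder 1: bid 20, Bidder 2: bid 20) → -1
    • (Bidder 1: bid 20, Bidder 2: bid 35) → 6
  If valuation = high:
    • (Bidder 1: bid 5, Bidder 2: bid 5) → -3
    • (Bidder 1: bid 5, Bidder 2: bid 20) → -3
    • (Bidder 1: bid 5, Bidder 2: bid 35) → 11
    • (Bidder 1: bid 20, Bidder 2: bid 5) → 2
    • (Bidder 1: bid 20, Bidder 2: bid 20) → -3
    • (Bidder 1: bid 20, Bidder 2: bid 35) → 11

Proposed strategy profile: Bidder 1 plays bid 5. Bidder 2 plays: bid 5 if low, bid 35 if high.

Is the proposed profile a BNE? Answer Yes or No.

Yes

A profile is a BNE iff every type of every player is best-responding given beliefs about the other side.
Bidder 1 plays bid 5: E[bid 5] = 3/10·(10) + 7/10·(13) = 121/10; E[bid 20] = 17/5. Best-responding. ✓
Bidder 2 (valuation low), facing bid 5: bid 5 gives 14, bid 20 gives -5, bid 35 gives -6. Proposed bid 5 is best. ✓
Bidder 2 (valuation high), facing bid 5: bid 5 gives -3, bid 20 gives -3, bid 35 gives 11. Proposed bid 35 is best. ✓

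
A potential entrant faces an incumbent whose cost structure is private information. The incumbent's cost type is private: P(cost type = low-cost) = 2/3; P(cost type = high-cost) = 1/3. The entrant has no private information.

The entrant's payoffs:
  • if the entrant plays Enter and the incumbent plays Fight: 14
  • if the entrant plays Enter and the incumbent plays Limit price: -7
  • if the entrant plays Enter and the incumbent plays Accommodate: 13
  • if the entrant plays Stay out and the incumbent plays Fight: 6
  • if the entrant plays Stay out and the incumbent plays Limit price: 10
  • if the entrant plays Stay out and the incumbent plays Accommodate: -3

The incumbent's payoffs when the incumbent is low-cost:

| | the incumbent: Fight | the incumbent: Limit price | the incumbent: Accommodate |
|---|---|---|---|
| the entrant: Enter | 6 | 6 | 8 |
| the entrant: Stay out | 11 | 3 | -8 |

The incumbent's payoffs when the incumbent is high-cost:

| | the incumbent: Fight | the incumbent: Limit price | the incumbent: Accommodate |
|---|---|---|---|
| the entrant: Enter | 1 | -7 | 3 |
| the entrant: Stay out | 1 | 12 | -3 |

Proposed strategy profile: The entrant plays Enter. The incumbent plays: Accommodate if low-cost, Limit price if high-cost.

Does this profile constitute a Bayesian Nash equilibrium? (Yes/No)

The entrant plays Enter: E[Enter] = 2/3·(13) + 1/3·(-7) = 19/3; E[Stay out] = 4/3. Best-responding. ✓
The incumbent (cost type low-cost), facing Enter: Fight gives 6, Limit price gives 6, Accommodate gives 8. Proposed Accommodate is best. ✓
The incumbent (cost type high-cost), facing Enter: Fight gives 1, Limit price gives -7, Accommodate gives 3. Proposed Limit price is not best — profitable deviation exists. ✗

No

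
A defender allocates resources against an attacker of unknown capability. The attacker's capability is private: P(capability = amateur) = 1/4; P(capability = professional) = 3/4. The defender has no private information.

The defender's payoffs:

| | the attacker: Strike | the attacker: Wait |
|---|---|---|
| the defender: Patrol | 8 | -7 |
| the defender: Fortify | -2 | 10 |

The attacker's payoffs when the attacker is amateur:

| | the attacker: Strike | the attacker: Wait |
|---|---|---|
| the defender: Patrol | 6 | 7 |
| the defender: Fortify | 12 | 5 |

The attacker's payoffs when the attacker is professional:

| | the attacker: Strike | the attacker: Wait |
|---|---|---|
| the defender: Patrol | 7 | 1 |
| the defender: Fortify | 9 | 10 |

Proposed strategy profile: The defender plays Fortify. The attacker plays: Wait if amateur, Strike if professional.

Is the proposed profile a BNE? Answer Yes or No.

The defender plays Fortify: E[Fortify] = 1/4·(10) + 3/4·(-2) = 1; E[Patrol] = 17/4. Not best-responding. ✗
The attacker (capability amateur), facing Fortify: Strike gives 12, Wait gives 5. Proposed Wait is not best — profitable deviation exists. ✗
The attacker (capability professional), facing Fortify: Strike gives 9, Wait gives 10. Proposed Strike is not best — profitable deviation exists. ✗

No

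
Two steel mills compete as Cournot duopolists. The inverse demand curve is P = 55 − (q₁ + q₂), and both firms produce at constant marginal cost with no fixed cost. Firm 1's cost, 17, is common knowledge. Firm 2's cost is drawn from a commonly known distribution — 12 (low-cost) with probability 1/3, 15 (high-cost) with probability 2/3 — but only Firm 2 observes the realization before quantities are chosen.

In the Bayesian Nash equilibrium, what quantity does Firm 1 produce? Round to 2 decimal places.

Each type of Firm 2 best-responds to q₁; Firm 1 best-responds to the expected q₂ over Firm 2's types.
Firm 2 with cost c maximizes (55 − (q₁+q₂) − c)·q₂, giving q₂(c) = (55 − c − q₁)/2.
E[c₂] = 1/3·12 + 2/3·15 = 14
Firm 1's FOC against E[q₂] yields q₁ = (55 − 2·17 + E[c₂])/3 = (55 − 34 + 14)/3 = 11.6667.

11.67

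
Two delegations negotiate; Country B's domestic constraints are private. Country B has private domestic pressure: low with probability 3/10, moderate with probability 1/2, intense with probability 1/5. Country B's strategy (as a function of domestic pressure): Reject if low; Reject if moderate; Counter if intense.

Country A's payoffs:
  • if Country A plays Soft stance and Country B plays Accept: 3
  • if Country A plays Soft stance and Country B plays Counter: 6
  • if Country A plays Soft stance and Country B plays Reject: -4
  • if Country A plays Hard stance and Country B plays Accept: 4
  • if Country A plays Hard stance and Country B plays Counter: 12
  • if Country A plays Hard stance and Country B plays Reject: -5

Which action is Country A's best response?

Hard stance

E[Soft stance] = 3/10·(-4) + 1/2·(-4) + 1/5·(6) = -2
E[Hard stance] = 3/10·(-5) + 1/2·(-5) + 1/5·(12) = -8/5
Best response: Hard stance (-8/5 is the largest).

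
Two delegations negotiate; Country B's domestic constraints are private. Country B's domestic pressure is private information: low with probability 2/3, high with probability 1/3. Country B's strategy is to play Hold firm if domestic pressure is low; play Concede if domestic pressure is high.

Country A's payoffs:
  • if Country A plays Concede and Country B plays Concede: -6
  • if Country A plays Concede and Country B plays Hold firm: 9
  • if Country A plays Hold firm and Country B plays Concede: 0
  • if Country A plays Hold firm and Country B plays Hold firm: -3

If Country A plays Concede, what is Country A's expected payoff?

E[Concede] = 2/3·9 + 1/3·(-6) = 6 + (-2) = 4

4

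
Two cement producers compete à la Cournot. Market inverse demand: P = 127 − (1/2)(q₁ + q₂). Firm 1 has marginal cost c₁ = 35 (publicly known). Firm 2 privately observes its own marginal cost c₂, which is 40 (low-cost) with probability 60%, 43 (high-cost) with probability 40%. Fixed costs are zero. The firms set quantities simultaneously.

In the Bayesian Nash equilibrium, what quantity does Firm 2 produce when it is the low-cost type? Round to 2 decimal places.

Each type of Firm 2 best-responds to q₁; Firm 1 best-responds to the expected q₂ over Firm 2's types.
Firm 2 with cost c maximizes (127 − (1/2)(q₁+q₂) − c)·q₂, giving q₂(c) = (127 − c − (1/2)q₁).
E[c₂] = 0.6·40 + 0.4·43 = 41.2
Firm 1's FOC against E[q₂] yields q₁ = (127 − 2·35 + E[c₂])/(3/2) = (127 − 70 + 41.2)/(3/2) = 65.4667.
q₂(low-cost) = (127 − 40 − (1/2)·65.4667) = 54.2667.

54.27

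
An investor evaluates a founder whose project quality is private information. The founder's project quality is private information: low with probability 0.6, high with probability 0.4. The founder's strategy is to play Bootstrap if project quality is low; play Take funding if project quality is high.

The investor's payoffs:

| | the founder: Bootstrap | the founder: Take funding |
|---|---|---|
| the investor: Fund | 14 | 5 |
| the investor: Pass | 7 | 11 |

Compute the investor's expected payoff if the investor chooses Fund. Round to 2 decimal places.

E[Fund] = 0.6·14 + 0.4·5 = 8.4 + 2 = 10.4

10.40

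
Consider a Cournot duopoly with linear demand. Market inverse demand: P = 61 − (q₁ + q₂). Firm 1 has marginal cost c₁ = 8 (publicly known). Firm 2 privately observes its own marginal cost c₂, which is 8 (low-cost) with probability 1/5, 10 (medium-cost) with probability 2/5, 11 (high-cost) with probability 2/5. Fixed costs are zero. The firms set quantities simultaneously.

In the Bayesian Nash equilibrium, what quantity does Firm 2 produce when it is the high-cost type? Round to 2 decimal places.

Type-c best response for Firm 2: q₂(c) = (61 − c)/2 − q₁/2.
Firm 1 maximizes expected profit; its first-order condition is 61 − 2q₁ − E[q₂] − 8 = 0.
Substituting E[q₂] and solving: E[c₂] = 10, so q₁ = (61 − 2·8 + 10)/3 = 18.3333.
q₂(high-cost) = (61 − 11 − 18.3333)/2 = 15.8333.

15.83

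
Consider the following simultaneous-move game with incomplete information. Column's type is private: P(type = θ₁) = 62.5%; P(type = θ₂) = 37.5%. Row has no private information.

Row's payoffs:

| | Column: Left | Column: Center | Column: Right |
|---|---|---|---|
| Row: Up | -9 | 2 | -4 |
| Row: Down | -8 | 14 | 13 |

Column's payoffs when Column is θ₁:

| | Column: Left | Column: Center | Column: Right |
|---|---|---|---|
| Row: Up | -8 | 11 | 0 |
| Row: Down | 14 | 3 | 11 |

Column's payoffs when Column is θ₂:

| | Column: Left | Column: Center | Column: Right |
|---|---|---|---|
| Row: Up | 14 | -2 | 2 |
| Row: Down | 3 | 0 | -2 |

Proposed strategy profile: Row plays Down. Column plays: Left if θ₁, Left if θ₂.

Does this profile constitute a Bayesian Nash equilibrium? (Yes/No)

Row plays Down: E[Down] = 0.625·(-8) + 0.375·(-8) = -8; E[Up] = -9. Best-responding. ✓
Column (type θ₁), facing Down: Left gives 14, Center gives 3, Right gives 11. Proposed Left is best. ✓
Column (type θ₂), facing Down: Left gives 3, Center gives 0, Right gives -2. Proposed Left is best. ✓

Yes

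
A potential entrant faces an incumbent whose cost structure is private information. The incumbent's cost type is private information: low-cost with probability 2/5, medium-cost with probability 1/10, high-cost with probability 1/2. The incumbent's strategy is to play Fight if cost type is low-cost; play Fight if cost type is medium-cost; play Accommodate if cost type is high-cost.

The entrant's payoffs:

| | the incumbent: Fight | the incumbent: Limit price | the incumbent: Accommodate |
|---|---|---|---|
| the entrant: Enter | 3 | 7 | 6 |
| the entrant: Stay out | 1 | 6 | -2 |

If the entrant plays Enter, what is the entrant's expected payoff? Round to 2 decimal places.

Take the expectation over the incumbent's cost type, weighting each type's action by its prior probability.
E[Enter] = 2/5·3 + 1/10·3 + 1/2·6 = 6/5 + 3/10 + 3 = 9/2

4.50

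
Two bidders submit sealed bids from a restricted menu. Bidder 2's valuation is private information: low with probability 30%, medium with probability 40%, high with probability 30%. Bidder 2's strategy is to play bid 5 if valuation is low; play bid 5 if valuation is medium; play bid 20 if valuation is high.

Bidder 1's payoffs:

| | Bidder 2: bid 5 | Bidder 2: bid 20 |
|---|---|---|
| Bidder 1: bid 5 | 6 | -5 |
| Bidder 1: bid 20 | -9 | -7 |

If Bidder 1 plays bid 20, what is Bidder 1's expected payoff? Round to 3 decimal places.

Take the expectation over Bidder 2's valuation, weighting each type's action by its prior probability.
E[bid 20] = 0.3·(-9) + 0.4·(-9) + 0.3·(-7) = (-2.7) + (-3.6) + (-2.1) = -8.4

-8.400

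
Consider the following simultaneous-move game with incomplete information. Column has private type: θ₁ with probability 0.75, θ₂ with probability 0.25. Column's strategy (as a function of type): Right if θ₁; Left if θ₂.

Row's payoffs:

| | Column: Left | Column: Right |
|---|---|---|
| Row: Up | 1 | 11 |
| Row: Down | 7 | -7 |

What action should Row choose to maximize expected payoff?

Up

E[Up] = 0.75·(11) + 0.25·(1) = 8.5
E[Down] = 0.75·(-7) + 0.25·(7) = -3.5
Best response: Up (8.5 is the largest).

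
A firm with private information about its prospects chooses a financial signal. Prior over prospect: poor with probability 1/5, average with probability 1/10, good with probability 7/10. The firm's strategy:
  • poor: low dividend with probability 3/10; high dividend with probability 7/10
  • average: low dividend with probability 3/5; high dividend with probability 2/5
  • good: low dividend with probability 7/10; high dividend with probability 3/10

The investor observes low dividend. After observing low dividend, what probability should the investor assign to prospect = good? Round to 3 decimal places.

0.803

Apply Bayes' rule using the sender's strategy as the likelihood.
P(low dividend) = (1/5)·(3/10) + (1/10)·(3/5) + (7/10)·(7/10) = 61/100
P(good | low dividend) = ((7/10)·(7/10)) / (61/100) = (49/100) / (61/100) = 49/61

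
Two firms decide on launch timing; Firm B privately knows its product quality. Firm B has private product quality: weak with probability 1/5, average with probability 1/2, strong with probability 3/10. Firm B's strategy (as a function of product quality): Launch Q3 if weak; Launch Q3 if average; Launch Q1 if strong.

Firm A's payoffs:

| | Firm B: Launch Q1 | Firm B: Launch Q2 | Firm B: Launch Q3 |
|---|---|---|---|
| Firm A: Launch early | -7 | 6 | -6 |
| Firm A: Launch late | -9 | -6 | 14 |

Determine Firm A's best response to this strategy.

Compute Firm A's expected payoff for each action, taking the expectation over Firm B's type.
E[Launch early] = 1/5·(-6) + 1/2·(-6) + 3/10·(-7) = -63/10
E[Launch late] = 1/5·(14) + 1/2·(14) + 3/10·(-9) = 71/10
Best response: Launch late (71/10 is the largest).

Launch late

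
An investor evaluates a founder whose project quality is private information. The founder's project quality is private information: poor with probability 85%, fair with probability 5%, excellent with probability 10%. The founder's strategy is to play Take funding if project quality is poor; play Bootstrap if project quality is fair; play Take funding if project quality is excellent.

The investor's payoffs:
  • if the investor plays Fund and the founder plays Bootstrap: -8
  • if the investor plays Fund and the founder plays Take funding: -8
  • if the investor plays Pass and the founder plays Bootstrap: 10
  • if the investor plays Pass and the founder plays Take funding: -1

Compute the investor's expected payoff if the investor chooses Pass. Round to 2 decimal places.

-0.45

E[Pass] = 0.85·(-1) + 0.05·10 + 0.1·(-1) = (-0.85) + 0.5 + (-0.1) = -0.45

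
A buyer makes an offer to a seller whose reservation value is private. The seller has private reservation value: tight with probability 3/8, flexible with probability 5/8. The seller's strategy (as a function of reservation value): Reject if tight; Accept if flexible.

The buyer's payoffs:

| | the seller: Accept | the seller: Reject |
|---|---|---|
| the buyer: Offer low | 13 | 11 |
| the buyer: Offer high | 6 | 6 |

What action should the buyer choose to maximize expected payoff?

E[Offer low] = 3/8·(11) + 5/8·(13) = 49/4
E[Offer high] = 3/8·(6) + 5/8·(6) = 6
Best response: Offer low (49/4 is the largest).

Offer low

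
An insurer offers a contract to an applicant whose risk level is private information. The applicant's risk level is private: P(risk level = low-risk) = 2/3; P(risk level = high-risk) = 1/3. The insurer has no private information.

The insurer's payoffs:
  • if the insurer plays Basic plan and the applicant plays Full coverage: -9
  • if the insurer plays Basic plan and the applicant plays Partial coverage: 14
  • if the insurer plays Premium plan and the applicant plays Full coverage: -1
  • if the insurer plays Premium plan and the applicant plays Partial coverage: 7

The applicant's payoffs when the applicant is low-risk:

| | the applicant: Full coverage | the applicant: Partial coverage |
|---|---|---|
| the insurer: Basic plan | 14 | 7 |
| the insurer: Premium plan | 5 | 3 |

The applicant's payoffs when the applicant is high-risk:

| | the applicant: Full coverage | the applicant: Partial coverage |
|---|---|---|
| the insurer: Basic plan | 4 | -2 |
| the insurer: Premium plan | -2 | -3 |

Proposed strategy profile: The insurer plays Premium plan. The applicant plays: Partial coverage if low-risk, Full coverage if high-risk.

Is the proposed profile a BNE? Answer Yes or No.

The insurer plays Premium plan: E[Premium plan] = 2/3·(7) + 1/3·(-1) = 13/3; E[Basic plan] = 19/3. Not best-responding. ✗
The applicant (risk level low-risk), facing Premium plan: Full coverage gives 5, Partial coverage gives 3. Proposed Partial coverage is not best — profitable deviation exists. ✗
The applicant (risk level high-risk), facing Premium plan: Full coverage gives -2, Partial coverage gives -3. Proposed Full coverage is best. ✓

No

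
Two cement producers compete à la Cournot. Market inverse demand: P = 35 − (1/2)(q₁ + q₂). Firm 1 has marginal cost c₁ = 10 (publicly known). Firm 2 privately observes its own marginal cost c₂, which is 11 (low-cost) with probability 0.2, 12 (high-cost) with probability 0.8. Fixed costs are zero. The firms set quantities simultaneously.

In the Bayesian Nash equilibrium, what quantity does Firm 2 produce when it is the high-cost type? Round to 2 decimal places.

Type-c best response for Firm 2: q₂(c) = (35 − c) − q₁/2.
Firm 1 maximizes expected profit; its first-order condition is 35 − q₁ − (1/2)E[q₂] − 10 = 0.
Substituting E[q₂] and solving: E[c₂] = 11.8, so q₁ = (35 − 2·10 + 11.8)/(3/2) = 17.8667.
q₂(high-cost) = (35 − 12 − (1/2)·17.8667) = 14.0667.

14.07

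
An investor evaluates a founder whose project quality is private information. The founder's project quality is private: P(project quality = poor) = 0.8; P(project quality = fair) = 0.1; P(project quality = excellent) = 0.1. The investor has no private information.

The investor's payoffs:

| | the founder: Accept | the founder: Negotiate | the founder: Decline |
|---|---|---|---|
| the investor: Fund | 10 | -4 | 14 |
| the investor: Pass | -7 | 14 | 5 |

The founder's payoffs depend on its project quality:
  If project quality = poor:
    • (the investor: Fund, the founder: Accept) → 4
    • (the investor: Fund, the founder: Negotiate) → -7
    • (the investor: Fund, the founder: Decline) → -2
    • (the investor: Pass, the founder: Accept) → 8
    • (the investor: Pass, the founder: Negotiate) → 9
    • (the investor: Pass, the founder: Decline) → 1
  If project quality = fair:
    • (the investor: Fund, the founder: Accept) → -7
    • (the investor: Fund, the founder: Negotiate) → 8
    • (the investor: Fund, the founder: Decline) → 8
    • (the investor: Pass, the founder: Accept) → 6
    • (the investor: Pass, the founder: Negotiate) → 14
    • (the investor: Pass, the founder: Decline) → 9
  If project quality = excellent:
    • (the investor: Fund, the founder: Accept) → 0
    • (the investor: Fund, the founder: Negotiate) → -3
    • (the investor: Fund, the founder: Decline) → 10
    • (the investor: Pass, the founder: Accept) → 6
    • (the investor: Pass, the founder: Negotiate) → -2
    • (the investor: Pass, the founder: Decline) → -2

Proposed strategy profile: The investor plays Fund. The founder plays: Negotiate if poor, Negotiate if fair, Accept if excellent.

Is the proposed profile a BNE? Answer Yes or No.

No

A profile is a BNE iff every type of every player is best-responding given beliefs about the other side.
The investor plays Fund: E[Fund] = 0.8·(-4) + 0.1·(-4) + 0.1·(10) = -2.6; E[Pass] = 11.9. Not best-responding. ✗
The founder (project quality poor), facing Fund: Accept gives 4, Negotiate gives -7, Decline gives -2. Proposed Negotiate is not best — profitable deviation exists. ✗
The founder (project quality fair), facing Fund: Accept gives -7, Negotiate gives 8, Decline gives 8. Proposed Negotiate is best. ✓
The founder (project quality excellent), facing Fund: Accept gives 0, Negotiate gives -3, Decline gives 10. Proposed Accept is not best — profitable deviation exists. ✗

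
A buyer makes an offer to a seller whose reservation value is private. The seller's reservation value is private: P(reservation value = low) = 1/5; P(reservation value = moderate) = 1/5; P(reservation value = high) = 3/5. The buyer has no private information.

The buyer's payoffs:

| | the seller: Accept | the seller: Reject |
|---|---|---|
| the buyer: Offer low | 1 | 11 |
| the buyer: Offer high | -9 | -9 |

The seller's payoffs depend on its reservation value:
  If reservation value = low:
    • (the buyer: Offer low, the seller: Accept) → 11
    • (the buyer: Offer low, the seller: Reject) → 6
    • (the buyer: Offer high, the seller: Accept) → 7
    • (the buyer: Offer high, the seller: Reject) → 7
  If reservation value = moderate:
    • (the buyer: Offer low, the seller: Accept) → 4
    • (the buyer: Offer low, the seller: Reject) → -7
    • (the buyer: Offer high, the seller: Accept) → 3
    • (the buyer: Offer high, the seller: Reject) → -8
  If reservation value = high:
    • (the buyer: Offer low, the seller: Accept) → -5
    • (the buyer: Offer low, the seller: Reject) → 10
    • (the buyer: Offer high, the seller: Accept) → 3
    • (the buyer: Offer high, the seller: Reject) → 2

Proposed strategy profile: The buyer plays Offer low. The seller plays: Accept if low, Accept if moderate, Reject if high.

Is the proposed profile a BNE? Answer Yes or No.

Yes

A profile is a BNE iff every type of every player is best-responding given beliefs about the other side.
The buyer plays Offer low: E[Offer low] = 1/5·(1) + 1/5·(1) + 3/5·(11) = 7; E[Offer high] = -9. Best-responding. ✓
The seller (reservation value low), facing Offer low: Accept gives 11, Reject gives 6. Proposed Accept is best. ✓
The seller (reservation value moderate), facing Offer low: Accept gives 4, Reject gives -7. Proposed Accept is best. ✓
The seller (reservation value high), facing Offer low: Accept gives -5, Reject gives 10. Proposed Reject is best. ✓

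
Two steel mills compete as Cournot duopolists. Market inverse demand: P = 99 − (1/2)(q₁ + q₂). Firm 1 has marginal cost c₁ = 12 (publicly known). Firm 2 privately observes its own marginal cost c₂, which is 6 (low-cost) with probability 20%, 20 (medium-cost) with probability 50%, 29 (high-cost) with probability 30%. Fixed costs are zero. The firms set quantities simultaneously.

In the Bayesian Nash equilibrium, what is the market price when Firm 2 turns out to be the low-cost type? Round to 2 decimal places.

36.68

Type-c best response for Firm 2: q₂(c) = (99 − c) − q₁/2.
Firm 1 maximizes expected profit; its first-order condition is 99 − q₁ − (1/2)E[q₂] − 12 = 0.
Substituting E[q₂] and solving: E[c₂] = 19.9, so q₁ = (99 − 2·12 + 19.9)/(3/2) = 63.2667.
q₂(low-cost) = 61.3667, so P = 99 − (1/2)·(63.2667 + 61.3667) = 36.6833.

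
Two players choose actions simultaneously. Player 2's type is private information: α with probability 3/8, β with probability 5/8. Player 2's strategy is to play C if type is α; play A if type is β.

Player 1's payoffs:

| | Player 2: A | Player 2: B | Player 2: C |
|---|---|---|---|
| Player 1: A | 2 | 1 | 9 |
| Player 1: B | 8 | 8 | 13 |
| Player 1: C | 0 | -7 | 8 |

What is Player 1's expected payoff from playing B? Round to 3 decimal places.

9.875

E[B] = 3/8·13 + 5/8·8 = 39/8 + 5 = 79/8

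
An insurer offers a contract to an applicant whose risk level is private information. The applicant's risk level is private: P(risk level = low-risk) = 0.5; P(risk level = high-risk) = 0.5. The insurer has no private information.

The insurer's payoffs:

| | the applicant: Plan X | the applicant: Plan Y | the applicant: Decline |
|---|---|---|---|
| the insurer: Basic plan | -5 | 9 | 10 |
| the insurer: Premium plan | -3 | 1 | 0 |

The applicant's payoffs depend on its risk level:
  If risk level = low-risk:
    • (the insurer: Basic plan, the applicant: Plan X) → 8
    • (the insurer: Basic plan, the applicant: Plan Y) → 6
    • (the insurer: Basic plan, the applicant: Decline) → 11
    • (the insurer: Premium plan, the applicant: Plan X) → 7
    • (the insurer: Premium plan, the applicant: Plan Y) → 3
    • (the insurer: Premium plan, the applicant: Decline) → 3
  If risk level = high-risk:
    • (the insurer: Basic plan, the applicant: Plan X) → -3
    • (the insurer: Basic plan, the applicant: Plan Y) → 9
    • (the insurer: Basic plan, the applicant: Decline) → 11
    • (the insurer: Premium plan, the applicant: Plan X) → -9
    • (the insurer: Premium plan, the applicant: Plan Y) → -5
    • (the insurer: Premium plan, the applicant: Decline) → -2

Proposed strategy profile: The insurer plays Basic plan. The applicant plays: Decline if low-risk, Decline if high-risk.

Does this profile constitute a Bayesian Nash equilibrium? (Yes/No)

The insurer plays Basic plan: E[Basic plan] = 0.5·(10) + 0.5·(10) = 10; E[Premium plan] = 0. Best-responding. ✓
The applicant (risk level low-risk), facing Basic plan: Plan X gives 8, Plan Y gives 6, Decline gives 11. Proposed Decline is best. ✓
The applicant (risk level high-risk), facing Basic plan: Plan X gives -3, Plan Y gives 9, Decline gives 11. Proposed Decline is best. ✓

Yes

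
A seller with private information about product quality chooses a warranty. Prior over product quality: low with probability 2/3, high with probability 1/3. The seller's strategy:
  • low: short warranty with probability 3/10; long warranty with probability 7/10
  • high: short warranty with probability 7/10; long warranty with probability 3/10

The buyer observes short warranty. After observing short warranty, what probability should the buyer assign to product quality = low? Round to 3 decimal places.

Apply Bayes' rule using the sender's strategy as the likelihood.
P(short warranty) = (2/3)·(3/10) + (1/3)·(7/10) = 13/30
P(low | short warranty) = ((2/3)·(3/10)) / (13/30) = (1/5) / (13/30) = 6/13

0.462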